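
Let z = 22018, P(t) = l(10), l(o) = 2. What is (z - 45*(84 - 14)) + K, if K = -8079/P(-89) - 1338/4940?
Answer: 18312863/1235 ≈ 14828.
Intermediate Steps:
P(t) = 2
K = -4989117/1235 (K = -8079/2 - 1338/4940 = -8079*½ - 1338*1/4940 = -8079/2 - 669/2470 = -4989117/1235 ≈ -4039.8)
(z - 45*(84 - 14)) + K = (22018 - 45*(84 - 14)) - 4989117/1235 = (22018 - 45*70) - 4989117/1235 = (22018 - 3150) - 4989117/1235 = 18868 - 4989117/1235 = 18312863/1235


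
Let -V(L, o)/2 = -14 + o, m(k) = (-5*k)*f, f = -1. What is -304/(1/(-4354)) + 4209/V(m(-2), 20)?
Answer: 5293061/4 ≈ 1.3233e+6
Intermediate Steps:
m(k) = 5*k (m(k) = -5*k*(-1) = 5*k)
V(L, o) = 28 - 2*o (V(L, o) = -2*(-14 + o) = 28 - 2*o)
-304/(1/(-4354)) + 4209/V(m(-2), 20) = -304/(1/(-4354)) + 4209/(28 - 2*20) = -304/(-1/4354) + 4209/(28 - 40) = -304*(-4354) + 4209/(-12) = 1323616 + 4209*(-1/12) = 1323616 - 1403/4 = 5293061/4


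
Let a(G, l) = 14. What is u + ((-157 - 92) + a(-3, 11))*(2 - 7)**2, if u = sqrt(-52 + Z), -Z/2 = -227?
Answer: -5875 + sqrt(402) ≈ -5855.0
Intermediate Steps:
Z = 454 (Z = -2*(-227) = 454)
u = sqrt(402) (u = sqrt(-52 + 454) = sqrt(402) ≈ 20.050)
u + ((-157 - 92) + a(-3, 11))*(2 - 7)**2 = sqrt(402) + ((-157 - 92) + 14)*(2 - 7)**2 = sqrt(402) + (-249 + 14)*(-5)**2 = sqrt(402) - 235*25 = sqrt(402) - 5875 = -5875 + sqrt(402)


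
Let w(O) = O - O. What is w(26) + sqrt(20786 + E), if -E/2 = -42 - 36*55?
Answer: sqrt(24830) ≈ 157.58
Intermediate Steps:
E = 4044 (E = -2*(-42 - 36*55) = -2*(-42 - 1980) = -2*(-2022) = 4044)
w(O) = 0
w(26) + sqrt(20786 + E) = 0 + sqrt(20786 + 4044) = 0 + sqrt(24830) = sqrt(24830)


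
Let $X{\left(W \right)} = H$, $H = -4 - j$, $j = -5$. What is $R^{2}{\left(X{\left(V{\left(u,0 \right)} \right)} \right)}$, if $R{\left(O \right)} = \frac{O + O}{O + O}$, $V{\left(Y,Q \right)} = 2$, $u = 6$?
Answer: $1$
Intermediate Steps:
$H = 1$ ($H = -4 - -5 = -4 + 5 = 1$)
$X{\left(W \right)} = 1$
$R{\left(O \right)} = 1$ ($R{\left(O \right)} = \frac{2 O}{2 O} = 2 O \frac{1}{2 O} = 1$)
$R^{2}{\left(X{\left(V{\left(u,0 \right)} \right)} \right)} = 1^{2} = 1$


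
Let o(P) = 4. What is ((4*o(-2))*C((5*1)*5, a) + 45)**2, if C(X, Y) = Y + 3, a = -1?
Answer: 5929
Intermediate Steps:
C(X, Y) = 3 + Y
((4*o(-2))*C((5*1)*5, a) + 45)**2 = ((4*4)*(3 - 1) + 45)**2 = (16*2 + 45)**2 = (32 + 45)**2 = 77**2 = 5929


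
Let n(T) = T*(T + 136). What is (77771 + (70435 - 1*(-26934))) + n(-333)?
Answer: 240741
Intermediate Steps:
n(T) = T*(136 + T)
(77771 + (70435 - 1*(-26934))) + n(-333) = (77771 + (70435 - 1*(-26934))) - 333*(136 - 333) = (77771 + (70435 + 26934)) - 333*(-197) = (77771 + 97369) + 65601 = 175140 + 65601 = 240741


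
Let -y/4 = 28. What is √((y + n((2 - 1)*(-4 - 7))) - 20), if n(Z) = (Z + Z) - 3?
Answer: I*√157 ≈ 12.53*I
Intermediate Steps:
y = -112 (y = -4*28 = -112)
n(Z) = -3 + 2*Z (n(Z) = 2*Z - 3 = -3 + 2*Z)
√((y + n((2 - 1)*(-4 - 7))) - 20) = √((-112 + (-3 + 2*((2 - 1)*(-4 - 7)))) - 20) = √((-112 + (-3 + 2*(1*(-11)))) - 20) = √((-112 + (-3 + 2*(-11))) - 20) = √((-112 + (-3 - 22)) - 20) = √((-112 - 25) - 20) = √(-137 - 20) = √(-157) = I*√157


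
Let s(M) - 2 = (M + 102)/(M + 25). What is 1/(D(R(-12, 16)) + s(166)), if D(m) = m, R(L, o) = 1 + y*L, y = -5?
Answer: 191/12301 ≈ 0.015527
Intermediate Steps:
R(L, o) = 1 - 5*L
s(M) = 2 + (102 + M)/(25 + M) (s(M) = 2 + (M + 102)/(M + 25) = 2 + (102 + M)/(25 + M))
1/(D(R(-12, 16)) + s(166)) = 1/((1 - 5*(-12)) + (152 + 3*166)/(25 + 166)) = 1/((1 + 60) + (152 + 498)/191) = 1/(61 + (1/191)*650) = 1/(61 + 650/191) = 1/(12301/191) = 191/12301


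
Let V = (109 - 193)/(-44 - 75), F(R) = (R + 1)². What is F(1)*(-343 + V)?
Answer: -23276/17 ≈ -1369.2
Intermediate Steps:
F(R) = (1 + R)²
V = 12/17 (V = -84/(-119) = -84*(-1/119) = 12/17 ≈ 0.70588)
F(1)*(-343 + V) = (1 + 1)²*(-343 + 12/17) = 2²*(-5819/17) = 4*(-5819/17) = -23276/17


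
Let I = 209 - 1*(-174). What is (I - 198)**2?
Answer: 34225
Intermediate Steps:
I = 383 (I = 209 + 174 = 383)
(I - 198)**2 = (383 - 198)**2 = 185**2 = 34225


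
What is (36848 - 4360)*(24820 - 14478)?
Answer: 335990896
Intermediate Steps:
(36848 - 4360)*(24820 - 14478) = 32488*10342 = 335990896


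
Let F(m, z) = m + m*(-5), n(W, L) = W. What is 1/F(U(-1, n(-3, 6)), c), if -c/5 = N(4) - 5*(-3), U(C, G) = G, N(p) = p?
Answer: 1/12 ≈ 0.083333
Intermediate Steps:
c = -95 (c = -5*(4 - 5*(-3)) = -5*(4 - 1*(-15)) = -5*(4 + 15) = -5*19 = -95)
F(m, z) = -4*m (F(m, z) = m - 5*m = -4*m)
1/F(U(-1, n(-3, 6)), c) = 1/(-4*(-3)) = 1/12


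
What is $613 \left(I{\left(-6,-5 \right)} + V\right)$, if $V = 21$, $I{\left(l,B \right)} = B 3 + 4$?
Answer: $6130$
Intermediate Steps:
$I{\left(l,B \right)} = 4 + 3 B$ ($I{\left(l,B \right)} = 3 B + 4 = 4 + 3 B$)
$613 \left(I{\left(-6,-5 \right)} + V\right) = 613 \left(\left(4 + 3 \left(-5\right)\right) + 21\right) = 613 \left(\left(4 - 15\right) + 21\right) = 613 \left(-11 + 21\right) = 613 \cdot 10 = 6130$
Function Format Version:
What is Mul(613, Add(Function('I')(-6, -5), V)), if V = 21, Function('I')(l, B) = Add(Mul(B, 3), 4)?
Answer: 6130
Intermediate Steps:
Function('I')(l, B) = Add(4, Mul(3, B)) (Function('I')(l, B) = Add(Mul(3, B), 4) = Add(4, Mul(3, B)))
Mul(613, Add(Function('I')(-6, -5), V)) = Mul(613, Add(Add(4, Mul(3, -5)), 21)) = Mul(613, Add(Add(4, -15), 21)) = Mul(613, Add(-11, 21)) = Mul(613, 10) = 6130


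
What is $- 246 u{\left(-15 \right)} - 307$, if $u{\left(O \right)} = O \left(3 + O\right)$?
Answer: $-44587$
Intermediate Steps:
$- 246 u{\left(-15 \right)} - 307 = - 246 \left(- 15 \left(3 - 15\right)\right) - 307 = - 246 \left(\left(-15\right) \left(-12\right)\right) - 307 = \left(-246\right) 180 - 307 = -44280 - 307 = -44587$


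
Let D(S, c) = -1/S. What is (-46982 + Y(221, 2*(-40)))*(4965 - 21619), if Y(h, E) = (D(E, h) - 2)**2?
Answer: 2503591814713/3200 ≈ 7.8237e+8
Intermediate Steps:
Y(h, E) = (-2 - 1/E)**2 (Y(h, E) = (-1/E - 2)**2 = (-2 - 1/E)**2)
(-46982 + Y(221, 2*(-40)))*(4965 - 21619) = (-46982 + (1 + 2*(2*(-40)))**2/(2*(-40))**2)*(4965 - 21619) = (-46982 + (1 + 2*(-80))**2/(-80)**2)*(-16654) = (-46982 + (1 - 160)**2/6400)*(-16654) = (-46982 + (1/6400)*(-159)**2)*(-16654) = (-46982 + (1/6400)*25281)*(-16654) = (-46982 + 25281/6400)*(-16654) = -300659519/6400*(-16654) = 2503591814713/3200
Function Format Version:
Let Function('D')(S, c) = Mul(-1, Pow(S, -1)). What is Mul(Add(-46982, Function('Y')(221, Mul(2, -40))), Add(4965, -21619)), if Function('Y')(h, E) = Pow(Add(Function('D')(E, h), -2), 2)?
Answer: Rational(2503591814713, 3200) ≈ 7.8237e+8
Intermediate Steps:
Function('Y')(h, E) = Pow(Add(-2, Mul(-1, Pow(E, -1))), 2) (Function('Y')(h, E) = Pow(Add(Mul(-1, Pow(E, -1)), -2), 2) = Pow(Add(-2, Mul(-1, Pow(E, -1))), 2))
Mul(Add(-46982, Function('Y')(221, Mul(2, -40))), Add(4965, -21619)) = Mul(Add(-46982, Mul(Pow(Mul(2, -40), -2), Pow(Add(1, Mul(2, Mul(2, -40))), 2))), Add(4965, -21619)) = Mul(Add(-46982, Mul(Pow(-80, -2), Pow(Add(1, Mul(2, -80)), 2))), -16654) = Mul(Add(-46982, Mul(Rational(1, 6400), Pow(Add(1, -160), 2))), -16654) = Mul(Add(-46982, Mul(Rational(1, 6400), Pow(-159, 2))), -16654) = Mul(Add(-46982, Mul(Rational(1, 6400), 25281)), -16654) = Mul(Add(-46982, Rational(25281, 6400)), -16654) = Mul(Rational(-300659519, 6400), -16654) = Rational(2503591814713, 3200)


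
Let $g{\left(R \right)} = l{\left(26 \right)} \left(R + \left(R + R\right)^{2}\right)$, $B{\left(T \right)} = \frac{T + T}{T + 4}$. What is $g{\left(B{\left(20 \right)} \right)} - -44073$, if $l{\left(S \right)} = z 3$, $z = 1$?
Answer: $\frac{132334}{3} \approx 44111.0$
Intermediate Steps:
$B{\left(T \right)} = \frac{2 T}{4 + T}$
$l{\left(S \right)} = 3$ ($l{\left(S \right)} = 1 \cdot 3 = 3$)
$g{\left(R \right)} = 3 R + 12 R^{2}$ ($g{\left(R \right)} = 3 \left(R + \left(R + R\right)^{2}\right) = 3 \left(R + \left(2 R\right)^{2}\right) = 3 \left(R + 4 R^{2}\right) = 3 R + 12 R^{2}$)
$g{\left(B{\left(20 \right)} \right)} - -44073 = 3 \cdot 2 \cdot 20 \frac{1}{4 + 20} \left(1 + 4 \cdot 2 \cdot 20 \frac{1}{4 + 20}\right) - -44073 = 3 \cdot 2 \cdot 20 \cdot \frac{1}{24} \left(1 + 4 \cdot 2 \cdot 20 \cdot \frac{1}{24}\right) + 44073 = 3 \cdot \frac{5}{3} \left(1 + 4 \cdot \frac{5}{3}\right) + 44073 = 3 \cdot \frac{5}{3} \left(1 + \frac{20}{3}\right) + 44073 = 3 \cdot \frac{5}{3} \cdot \frac{23}{3} + 44073 = \frac{115}{3} + 44073 = \frac{132334}{3}$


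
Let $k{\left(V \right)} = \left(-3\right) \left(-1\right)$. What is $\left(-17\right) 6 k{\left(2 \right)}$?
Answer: $-306$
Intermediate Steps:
$k{\left(V \right)} = 3$
$\left(-17\right) 6 k{\left(2 \right)} = \left(-17\right) 6 \cdot 3 = \left(-102\right) 3 = -306$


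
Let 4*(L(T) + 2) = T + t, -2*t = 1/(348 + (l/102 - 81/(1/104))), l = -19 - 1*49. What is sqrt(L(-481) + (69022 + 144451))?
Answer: sqrt(501026842175045)/48460 ≈ 461.90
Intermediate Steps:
l = -68 (l = -19 - 49 = -68)
t = 3/48460 (t = -1/(2*(348 + (-68/102 - 81/(1/104)))) = -1/(2*(348 + (-68*1/102 - 81/1/104))) = -1/(2*(348 + (-2/3 - 81*104))) = -1/(2*(348 + (-2/3 - 8424))) = -1/(2*(348 - 25274/3)) = -1/(2*(-24230/3)) = -1/2*(-3/24230) = 3/48460 ≈ 6.1907e-5)
L(T) = -387677/193840 + T/4 (L(T) = -2 + (T + 3/48460)/4 = -2 + (3/48460 + T)/4 = -2 + (3/193840 + T/4) = -387677/193840 + T/4)
sqrt(L(-481) + (69022 + 144451)) = sqrt((-387677/193840 + (1/4)*(-481)) + (69022 + 144451)) = sqrt((-387677/193840 - 481/4) + 213473) = sqrt(-23696937/193840 + 213473) = sqrt(41355909383/193840) = sqrt(501026842175045)/48460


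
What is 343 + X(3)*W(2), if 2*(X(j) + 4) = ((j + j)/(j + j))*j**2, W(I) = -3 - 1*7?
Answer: 338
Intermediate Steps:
W(I) = -10 (W(I) = -3 - 7 = -10)
X(j) = -4 + j**2/2 (X(j) = -4 + (((j + j)/(j + j))*j**2)/2 = -4 + (((2*j)/((2*j)))*j**2)/2 = -4 + (((2*j)*(1/(2*j)))*j**2)/2 = -4 + (1*j**2)/2 = -4 + j**2/2)
343 + X(3)*W(2) = 343 + (-4 + (1/2)*3**2)*(-10) = 343 + (-4 + (1/2)*9)*(-10) = 343 + (-4 + 9/2)*(-10) = 343 + (1/2)*(-10) = 343 - 5 = 338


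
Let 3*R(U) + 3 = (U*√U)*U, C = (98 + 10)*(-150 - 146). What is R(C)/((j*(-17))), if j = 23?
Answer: 1/391 - 4087812096*I*√222/391 ≈ 0.0025575 - 1.5577e+8*I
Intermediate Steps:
C = -31968 (C = 108*(-296) = -31968)
R(U) = -1 + U^(5/2)/3 (R(U) = -1 + ((U*√U)*U)/3 = -1 + (U^(3/2)*U)/3 = -1 + U^(5/2)/3)
R(C)/((j*(-17))) = (-1 + (-31968)^(5/2)/3)/((23*(-17))) = (-1 + (12263436288*I*√222)/3)/(-391) = (-1 + 4087812096*I*√222)*(-1/391) = 1/391 - 4087812096*I*√222/391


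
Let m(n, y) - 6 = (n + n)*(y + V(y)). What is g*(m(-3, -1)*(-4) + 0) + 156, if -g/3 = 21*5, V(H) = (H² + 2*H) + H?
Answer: 30396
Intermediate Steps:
V(H) = H² + 3*H
m(n, y) = 6 + 2*n*(y + y*(3 + y)) (m(n, y) = 6 + (n + n)*(y + y*(3 + y)) = 6 + (2*n)*(y + y*(3 + y)) = 6 + 2*n*(y + y*(3 + y)))
g = -315 (g = -63*5 = -3*105 = -315)
g*(m(-3, -1)*(-4) + 0) + 156 = -315*((6 + 2*(-3)*(-1) + 2*(-3)*(-1)*(3 - 1))*(-4) + 0) + 156 = -315*((6 + 6 + 2*(-3)*(-1)*2)*(-4) + 0) + 156 = -315*((6 + 6 + 12)*(-4) + 0) + 156 = -315*(24*(-4) + 0) + 156 = -315*(-96 + 0) + 156 = -315*(-96) + 156 = 30240 + 156 = 30396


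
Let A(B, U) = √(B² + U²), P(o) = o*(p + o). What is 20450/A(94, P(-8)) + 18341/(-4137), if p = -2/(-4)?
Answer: -18341/4137 + 10225*√3109/3109 ≈ 178.95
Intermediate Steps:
p = ½ (p = -2*(-¼) = ½ ≈ 0.50000)
P(o) = o*(½ + o)
20450/A(94, P(-8)) + 18341/(-4137) = 20450/(√(94² + (-8*(½ - 8))²)) + 18341/(-4137) = 20450/(√(8836 + (-8*(-15/2))²)) + 18341*(-1/4137) = 20450/(√(8836 + 60²)) - 18341/4137 = 20450/(√(8836 + 3600)) - 18341/4137 = 20450/(√12436) - 18341/4137 = 20450/((2*√3109)) - 18341/4137 = 20450*(√3109/6218) - 18341/4137 = 10225*√3109/3109 - 18341/4137 = -18341/4137 + 10225*√3109/3109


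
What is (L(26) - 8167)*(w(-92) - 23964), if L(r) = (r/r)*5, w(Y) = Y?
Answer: 196345072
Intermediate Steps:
L(r) = 5 (L(r) = 1*5 = 5)
(L(26) - 8167)*(w(-92) - 23964) = (5 - 8167)*(-92 - 23964) = -8162*(-24056) = 196345072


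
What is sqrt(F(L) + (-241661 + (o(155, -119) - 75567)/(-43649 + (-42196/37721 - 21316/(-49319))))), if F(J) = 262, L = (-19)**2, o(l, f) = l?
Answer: I*sqrt(1591803789511315486333693257024947)/81204217898039 ≈ 491.32*I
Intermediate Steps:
L = 361
sqrt(F(L) + (-241661 + (o(155, -119) - 75567)/(-43649 + (-42196/37721 - 21316/(-49319))))) = sqrt(262 + (-241661 + (155 - 75567)/(-43649 + (-42196/37721 - 21316/(-49319))))) = sqrt(262 + (-241661 - 75412/(-43649 + (-42196*1/37721 - 21316*(-1/49319))))) = sqrt(262 + (-241661 - 75412/(-43649 + (-42196/37721 + 21316/49319)))) = sqrt(262 + (-241661 - 75412/(-43649 - 1277003688/1860361999))) = sqrt(262 + (-241661 - 75412/(-81204217898039/1860361999))) = sqrt(262 + (-241661 - 75412*(-1860361999/81204217898039))) = sqrt(262 + (-241661 + 140293619068588/81204217898039)) = sqrt(262 - 19623752207838934191/81204217898039) = sqrt(-19602476702749647973/81204217898039) = I*sqrt(1591803789511315486333693257024947)/81204217898039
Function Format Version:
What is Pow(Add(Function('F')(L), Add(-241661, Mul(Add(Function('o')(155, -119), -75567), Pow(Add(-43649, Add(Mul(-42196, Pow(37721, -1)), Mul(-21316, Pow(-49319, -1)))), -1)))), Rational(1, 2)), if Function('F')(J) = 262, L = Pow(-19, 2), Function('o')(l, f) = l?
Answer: Mul(Rational(1, 81204217898039), I, Pow(1591803789511315486333693257024947, Rational(1, 2))) ≈ Mul(491.32, I)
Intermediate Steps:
L = 361
Pow(Add(Function('F')(L), Add(-241661, Mul(Add(Function('o')(155, -119), -75567), Pow(Add(-43649, Add(Mul(-42196, Pow(37721, -1)), Mul(-21316, Pow(-49319, -1)))), -1)))), Rational(1, 2)) = Pow(Add(262, Add(-241661, Mul(Add(155, -75567), Pow(Add(-43649, Add(Mul(-42196, Pow(37721, -1)), Mul(-21316, Pow(-49319, -1)))), -1)))), Rational(1, 2)) = Pow(Add(262, Add(-241661, Mul(-75412, Pow(Add(-43649, Add(Mul(-42196, Rational(1, 37721)), Mul(-21316, Rational(-1, 49319)))), -1)))), Rational(1, 2)) = Pow(Add(262, Add(-241661, Mul(-75412, Pow(Add(-43649, Add(Rational(-42196, 37721), Rational(21316, 49319))), -1)))), Rational(1, 2)) = Pow(Add(262, Add(-241661, Mul(-75412, Pow(Add(-43649, Rational(-1277003688, 1860361999)), -1)))), Rational(1, 2)) = Pow(Add(262, Add(-241661, Mul(-75412, Pow(Rational(-81204217898039, 1860361999), -1)))), Rational(1, 2)) = Pow(Add(262, Add(-241661, Mul(-75412, Rational(-1860361999, 81204217898039)))), Rational(1, 2)) = Pow(Add(262, Add(-241661, Rational(140293619068588, 81204217898039))), Rational(1, 2)) = Pow(Add(262, Rational(-19623752207838934191, 81204217898039)), Rational(1, 2)) = Pow(Rational(-19602476702749647973, 81204217898039), Rational(1, 2)) = Mul(Rational(1, 81204217898039), I, Pow(1591803789511315486333693257024947, Rational(1, 2)))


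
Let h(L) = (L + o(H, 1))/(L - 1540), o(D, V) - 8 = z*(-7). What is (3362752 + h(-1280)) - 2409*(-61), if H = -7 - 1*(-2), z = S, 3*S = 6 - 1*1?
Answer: 29692074311/8460 ≈ 3.5097e+6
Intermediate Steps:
S = 5/3 (S = (6 - 1*1)/3 = (6 - 1)/3 = (⅓)*5 = 5/3 ≈ 1.6667)
z = 5/3 ≈ 1.6667
H = -5 (H = -7 + 2 = -5)
o(D, V) = -11/3 (o(D, V) = 8 + (5/3)*(-7) = 8 - 35/3 = -11/3)
h(L) = (-11/3 + L)/(-1540 + L) (h(L) = (L - 11/3)/(L - 1540) = (-11/3 + L)/(-1540 + L))
(3362752 + h(-1280)) - 2409*(-61) = (3362752 + (-11/3 - 1280)/(-1540 - 1280)) - 2409*(-61) = (3362752 - 3851/3/(-2820)) + 146949 = (3362752 - 1/2820*(-3851/3)) + 146949 = (3362752 + 3851/8460) + 146949 = 28448885771/8460 + 146949 = 29692074311/8460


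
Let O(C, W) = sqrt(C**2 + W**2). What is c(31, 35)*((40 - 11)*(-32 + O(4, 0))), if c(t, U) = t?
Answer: -25172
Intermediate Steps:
c(31, 35)*((40 - 11)*(-32 + O(4, 0))) = 31*((40 - 11)*(-32 + sqrt(4**2 + 0**2))) = 31*(29*(-32 + sqrt(16 + 0))) = 31*(29*(-32 + sqrt(16))) = 31*(29*(-32 + 4)) = 31*(29*(-28)) = 31*(-812) = -25172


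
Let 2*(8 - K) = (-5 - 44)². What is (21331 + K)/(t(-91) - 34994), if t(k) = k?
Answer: -40277/70170 ≈ -0.57399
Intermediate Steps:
K = -2385/2 (K = 8 - (-5 - 44)²/2 = 8 - ½*(-49)² = 8 - ½*2401 = 8 - 2401/2 = -2385/2 ≈ -1192.5)
(21331 + K)/(t(-91) - 34994) = (21331 - 2385/2)/(-91 - 34994) = (40277/2)/(-35085) = (40277/2)*(-1/35085) = -40277/70170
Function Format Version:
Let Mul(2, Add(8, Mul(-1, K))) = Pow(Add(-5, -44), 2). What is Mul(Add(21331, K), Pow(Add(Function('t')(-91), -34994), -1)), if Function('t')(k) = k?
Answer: Rational(-40277, 70170) ≈ -0.57399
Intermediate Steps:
K = Rational(-2385, 2) (K = Add(8, Mul(Rational(-1, 2), Pow(Add(-5, -44), 2))) = Add(8, Mul(Rational(-1, 2), Pow(-49, 2))) = Add(8, Mul(Rational(-1, 2), 2401)) = Add(8, Rational(-2401, 2)) = Rational(-2385, 2) ≈ -1192.5)
Mul(Add(21331, K), Pow(Add(Function('t')(-91), -34994), -1)) = Mul(Add(21331, Rational(-2385, 2)), Pow(Add(-91, -34994), -1)) = Mul(Rational(40277, 2), Pow(-35085, -1)) = Mul(Rational(40277, 2), Rational(-1, 35085)) = Rational(-40277, 70170)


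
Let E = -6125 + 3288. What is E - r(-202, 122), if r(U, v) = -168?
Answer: -2669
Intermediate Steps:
E = -2837
E - r(-202, 122) = -2837 - 1*(-168) = -2837 + 168 = -2669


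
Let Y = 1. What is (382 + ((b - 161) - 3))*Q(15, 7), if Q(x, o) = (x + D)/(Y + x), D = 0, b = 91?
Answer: 4635/16 ≈ 289.69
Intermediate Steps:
Q(x, o) = x/(1 + x) (Q(x, o) = (x + 0)/(1 + x) = x/(1 + x))
(382 + ((b - 161) - 3))*Q(15, 7) = (382 + ((91 - 161) - 3))*(15/(1 + 15)) = (382 + (-70 - 3))*(15/16) = (382 - 73)*(15*(1/16)) = 309*(15/16) = 4635/16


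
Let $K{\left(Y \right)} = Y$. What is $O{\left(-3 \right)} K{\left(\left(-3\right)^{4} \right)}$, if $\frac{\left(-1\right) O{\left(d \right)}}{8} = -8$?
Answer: $5184$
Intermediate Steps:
$O{\left(d \right)} = 64$ ($O{\left(d \right)} = \left(-8\right) \left(-8\right) = 64$)
$O{\left(-3 \right)} K{\left(\left(-3\right)^{4} \right)} = 64 \left(-3\right)^{4} = 64 \cdot 81 = 5184$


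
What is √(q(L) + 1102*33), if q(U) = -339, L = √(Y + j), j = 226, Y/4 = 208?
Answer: 3*√4003 ≈ 189.81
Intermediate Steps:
Y = 832 (Y = 4*208 = 832)
L = 23*√2 (L = √(832 + 226) = √1058 = 23*√2 ≈ 32.527)
√(q(L) + 1102*33) = √(-339 + 1102*33) = √(-339 + 36366) = √36027 = 3*√4003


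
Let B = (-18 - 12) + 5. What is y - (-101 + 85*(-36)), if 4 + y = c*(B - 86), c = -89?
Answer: 13036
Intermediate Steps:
B = -25 (B = -30 + 5 = -25)
y = 9875 (y = -4 - 89*(-25 - 86) = -4 - 89*(-111) = -4 + 9879 = 9875)
y - (-101 + 85*(-36)) = 9875 - (-101 + 85*(-36)) = 9875 - (-101 - 3060) = 9875 - 1*(-3161) = 9875 + 3161 = 13036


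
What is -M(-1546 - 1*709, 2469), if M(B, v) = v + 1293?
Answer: -3762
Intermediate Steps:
M(B, v) = 1293 + v
-M(-1546 - 1*709, 2469) = -(1293 + 2469) = -1*3762 = -3762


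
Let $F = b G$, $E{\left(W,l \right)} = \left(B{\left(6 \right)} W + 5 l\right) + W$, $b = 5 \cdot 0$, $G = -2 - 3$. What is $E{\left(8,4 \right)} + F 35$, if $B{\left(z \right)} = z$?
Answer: $76$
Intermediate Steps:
$G = -5$ ($G = -2 - 3 = -5$)
$b = 0$
$E{\left(W,l \right)} = 5 l + 7 W$ ($E{\left(W,l \right)} = \left(6 W + 5 l\right) + W = \left(5 l + 6 W\right) + W = 5 l + 7 W$)
$F = 0$ ($F = 0 \left(-5\right) = 0$)
$E{\left(8,4 \right)} + F 35 = \left(5 \cdot 4 + 7 \cdot 8\right) + 0 \cdot 35 = \left(20 + 56\right) + 0 = 76 + 0 = 76$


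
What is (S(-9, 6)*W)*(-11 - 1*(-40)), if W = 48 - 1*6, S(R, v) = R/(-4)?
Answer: 5481/2 ≈ 2740.5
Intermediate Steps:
S(R, v) = -R/4 (S(R, v) = R*(-¼) = -R/4)
W = 42 (W = 48 - 6 = 42)
(S(-9, 6)*W)*(-11 - 1*(-40)) = (-¼*(-9)*42)*(-11 - 1*(-40)) = ((9/4)*42)*(-11 + 40) = (189/2)*29 = 5481/2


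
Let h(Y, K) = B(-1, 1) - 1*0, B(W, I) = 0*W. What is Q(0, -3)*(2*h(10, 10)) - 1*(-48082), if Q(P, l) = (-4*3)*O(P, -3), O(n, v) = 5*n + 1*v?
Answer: 48082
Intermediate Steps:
B(W, I) = 0
h(Y, K) = 0 (h(Y, K) = 0 - 1*0 = 0 + 0 = 0)
O(n, v) = v + 5*n (O(n, v) = 5*n + v = v + 5*n)
Q(P, l) = 36 - 60*P (Q(P, l) = (-4*3)*(-3 + 5*P) = -12*(-3 + 5*P) = 36 - 60*P)
Q(0, -3)*(2*h(10, 10)) - 1*(-48082) = (36 - 60*0)*(2*0) - 1*(-48082) = (36 + 0)*0 + 48082 = 36*0 + 48082 = 0 + 48082 = 48082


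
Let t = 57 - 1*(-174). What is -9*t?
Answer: -2079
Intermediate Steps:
t = 231 (t = 57 + 174 = 231)
-9*t = -9*231 = -2079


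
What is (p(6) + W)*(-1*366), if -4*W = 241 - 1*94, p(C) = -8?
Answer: 32757/2 ≈ 16379.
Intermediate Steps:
W = -147/4 (W = -(241 - 1*94)/4 = -(241 - 94)/4 = -¼*147 = -147/4 ≈ -36.750)
(p(6) + W)*(-1*366) = (-8 - 147/4)*(-1*366) = -179/4*(-366) = 32757/2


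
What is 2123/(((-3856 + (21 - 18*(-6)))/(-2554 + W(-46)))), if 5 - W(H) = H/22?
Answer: 5407088/3727 ≈ 1450.8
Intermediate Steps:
W(H) = 5 - H/22
2123/(((-3856 + (21 - 18*(-6)))/(-2554 + W(-46)))) = 2123/(((-3856 + (21 - 18*(-6)))/(-2554 + (5 - 1/22*(-46))))) = 2123/(((-3856 + (21 + 108))/(-2554 + (5 + 23/11)))) = 2123/(((-3856 + 129)/(-2554 + 78/11))) = 2123/((-3727/(-28016/11))) = 2123/((-3727*(-11/28016))) = 2123/(40997/28016) = 2123*(28016/40997) = 5407088/3727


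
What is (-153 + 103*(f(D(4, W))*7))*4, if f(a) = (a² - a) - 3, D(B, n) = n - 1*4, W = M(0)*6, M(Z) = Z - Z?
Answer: 48416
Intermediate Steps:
M(Z) = 0
W = 0 (W = 0*6 = 0)
D(B, n) = -4 + n (D(B, n) = n - 4 = -4 + n)
f(a) = -3 + a² - a
(-153 + 103*(f(D(4, W))*7))*4 = (-153 + 103*((-3 + (-4 + 0)² - (-4 + 0))*7))*4 = (-153 + 103*((-3 + (-4)² - 1*(-4))*7))*4 = (-153 + 103*((-3 + 16 + 4)*7))*4 = (-153 + 103*(17*7))*4 = (-153 + 103*119)*4 = (-153 + 12257)*4 = 12104*4 = 48416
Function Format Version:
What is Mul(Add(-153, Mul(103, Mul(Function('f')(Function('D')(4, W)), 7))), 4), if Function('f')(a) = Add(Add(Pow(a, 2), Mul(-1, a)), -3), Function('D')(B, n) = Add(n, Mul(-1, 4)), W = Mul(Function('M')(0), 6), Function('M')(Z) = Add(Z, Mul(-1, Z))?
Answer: 48416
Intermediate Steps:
Function('M')(Z) = 0
W = 0 (W = Mul(0, 6) = 0)
Function('D')(B, n) = Add(-4, n) (Function('D')(B, n) = Add(n, -4) = Add(-4, n))
Function('f')(a) = Add(-3, Pow(a, 2), Mul(-1, a))
Mul(Add(-153, Mul(103, Mul(Function('f')(Function('D')(4, W)), 7))), 4) = Mul(Add(-153, Mul(103, Mul(Add(-3, Pow(Add(-4, 0), 2), Mul(-1, Add(-4, 0))), 7))), 4) = Mul(Add(-153, Mul(103, Mul(Add(-3, Pow(-4, 2), Mul(-1, -4)), 7))), 4) = Mul(Add(-153, Mul(103, Mul(Add(-3, 16, 4), 7))), 4) = Mul(Add(-153, Mul(103, Mul(17, 7))), 4) = Mul(Add(-153, Mul(103, 119)), 4) = Mul(Add(-153, 12257), 4) = Mul(12104, 4) = 48416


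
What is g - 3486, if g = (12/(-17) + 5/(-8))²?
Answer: -64444295/18496 ≈ -3484.2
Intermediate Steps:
g = 32761/18496 (g = (12*(-1/17) + 5*(-⅛))² = (-12/17 - 5/8)² = (-181/136)² = 32761/18496 ≈ 1.7712)
g - 3486 = 32761/18496 - 3486 = -64444295/18496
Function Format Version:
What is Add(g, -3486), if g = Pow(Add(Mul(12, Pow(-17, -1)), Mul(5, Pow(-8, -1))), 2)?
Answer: Rational(-64444295, 18496) ≈ -3484.2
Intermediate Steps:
g = Rational(32761, 18496) (g = Pow(Add(Mul(12, Rational(-1, 17)), Mul(5, Rational(-1, 8))), 2) = Pow(Add(Rational(-12, 17), Rational(-5, 8)), 2) = Pow(Rational(-181, 136), 2) = Rational(32761, 18496) ≈ 1.7712)
Add(g, -3486) = Add(Rational(32761, 18496), -3486) = Rational(-64444295, 18496)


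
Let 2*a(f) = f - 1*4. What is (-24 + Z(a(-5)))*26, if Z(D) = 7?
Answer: -442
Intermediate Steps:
a(f) = -2 + f/2 (a(f) = (f - 1*4)/2 = (f - 4)/2 = (-4 + f)/2 = -2 + f/2)
(-24 + Z(a(-5)))*26 = (-24 + 7)*26 = -17*26 = -442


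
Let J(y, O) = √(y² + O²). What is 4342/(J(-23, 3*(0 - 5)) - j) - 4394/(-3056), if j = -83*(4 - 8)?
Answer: -981086821/83635080 - 2171*√754/54735 ≈ -12.820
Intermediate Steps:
j = 332 (j = -83*(-4) = 332)
J(y, O) = √(O² + y²)
4342/(J(-23, 3*(0 - 5)) - j) - 4394/(-3056) = 4342/(√((3*(0 - 5))² + (-23)²) - 1*332) - 4394/(-3056) = 4342/(√((3*(-5))² + 529) - 332) - 4394*(-1/3056) = 4342/(√((-15)² + 529) - 332) + 2197/1528 = 4342/(√(225 + 529) - 332) + 2197/1528 = 4342/(√754 - 332) + 2197/1528 = 4342/(-332 + √754) + 2197/1528 = 2197/1528 + 4342/(-332 + √754)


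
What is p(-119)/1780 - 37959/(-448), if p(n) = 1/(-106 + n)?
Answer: 3800644763/44856000 ≈ 84.730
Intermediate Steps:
p(-119)/1780 - 37959/(-448) = 1/(-106 - 119*1780) - 37959/(-448) = (1/1780)/(-225) - 37959*(-1/448) = -1/225*1/1780 + 37959/448 = -1/400500 + 37959/448 = 3800644763/44856000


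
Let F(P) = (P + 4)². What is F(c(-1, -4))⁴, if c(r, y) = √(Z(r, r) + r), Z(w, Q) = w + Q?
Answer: (4 + I*√3)⁸ ≈ -1.2926e+5 - 16572.0*I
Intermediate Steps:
Z(w, Q) = Q + w
c(r, y) = √3*√r (c(r, y) = √((r + r) + r) = √(2*r + r) = √(3*r) = √3*√r)
F(P) = (4 + P)²
F(c(-1, -4))⁴ = ((4 + √3*√(-1))²)⁴ = ((4 + √3*I)²)⁴ = ((4 + I*√3)²)⁴ = (4 + I*√3)⁸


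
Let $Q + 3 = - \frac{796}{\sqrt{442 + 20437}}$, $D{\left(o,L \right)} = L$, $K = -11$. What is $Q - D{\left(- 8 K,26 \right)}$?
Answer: $-29 - \frac{796 \sqrt{20879}}{20879} \approx -34.509$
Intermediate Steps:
$Q = -3 - \frac{796 \sqrt{20879}}{20879}$ ($Q = -3 - \frac{796}{\sqrt{442 + 20437}} = -3 - \frac{796}{\sqrt{20879}} = -3 - 796 \frac{\sqrt{20879}}{20879} = -3 - \frac{796 \sqrt{20879}}{20879} \approx -8.5088$)
$Q - D{\left(- 8 K,26 \right)} = \left(-3 - \frac{796 \sqrt{20879}}{20879}\right) - 26 = -29 - \frac{796 \sqrt{20879}}{20879}$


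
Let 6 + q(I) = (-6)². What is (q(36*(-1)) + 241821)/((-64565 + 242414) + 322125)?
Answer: 80617/166658 ≈ 0.48373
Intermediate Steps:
q(I) = 30 (q(I) = -6 + (-6)² = -6 + 36 = 30)
(q(36*(-1)) + 241821)/((-64565 + 242414) + 322125) = (30 + 241821)/((-64565 + 242414) + 322125) = 241851/(177849 + 322125) = 241851/499974 = 241851*(1/499974) = 80617/166658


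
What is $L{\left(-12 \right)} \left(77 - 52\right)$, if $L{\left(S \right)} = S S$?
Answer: $3600$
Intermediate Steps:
$L{\left(S \right)} = S^{2}$
$L{\left(-12 \right)} \left(77 - 52\right) = \left(-12\right)^{2} \left(77 - 52\right) = 144 \cdot 25 = 3600$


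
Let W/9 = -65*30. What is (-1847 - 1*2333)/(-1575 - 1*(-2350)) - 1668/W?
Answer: -480442/90675 ≈ -5.2985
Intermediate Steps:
W = -17550 (W = 9*(-65*30) = 9*(-1950) = -17550)
(-1847 - 1*2333)/(-1575 - 1*(-2350)) - 1668/W = (-1847 - 1*2333)/(-1575 - 1*(-2350)) - 1668/(-17550) = (-1847 - 2333)/(-1575 + 2350) - 1668*(-1/17550) = -4180/775 + 278/2925 = -4180*1/775 + 278/2925 = -836/155 + 278/2925 = -480442/90675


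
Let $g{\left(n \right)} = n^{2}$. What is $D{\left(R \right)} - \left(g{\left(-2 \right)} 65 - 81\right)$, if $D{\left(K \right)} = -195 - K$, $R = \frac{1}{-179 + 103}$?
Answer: $- \frac{28423}{76} \approx -373.99$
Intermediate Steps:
$R = - \frac{1}{76}$ ($R = \frac{1}{-76} = - \frac{1}{76} \approx -0.013158$)
$D{\left(R \right)} - \left(g{\left(-2 \right)} 65 - 81\right) = \left(-195 - - \frac{1}{76}\right) - \left(\left(-2\right)^{2} \cdot 65 - 81\right) = \left(-195 + \frac{1}{76}\right) - \left(4 \cdot 65 - 81\right) = - \frac{14819}{76} - \left(260 - 81\right) = - \frac{14819}{76} - 179 = - \frac{28423}{76}$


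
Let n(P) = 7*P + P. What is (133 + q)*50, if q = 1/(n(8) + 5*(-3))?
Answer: 325900/49 ≈ 6651.0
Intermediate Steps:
n(P) = 8*P
q = 1/49 (q = 1/(8*8 + 5*(-3)) = 1/(64 - 15) = 1/49 ≈ 0.020408)
(133 + q)*50 = (133 + 1/49)*50 = (6518/49)*50 = 325900/49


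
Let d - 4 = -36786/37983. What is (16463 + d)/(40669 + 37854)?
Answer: 208476425/994179703 ≈ 0.20970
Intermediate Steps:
d = 38382/12661 (d = 4 - 36786/37983 = 4 - 36786*1/37983 = 4 - 12262/12661 = 38382/12661 ≈ 3.0315)
(16463 + d)/(40669 + 37854) = (16463 + 38382/12661)/(40669 + 37854) = (208476425/12661)/78523 = (208476425/12661)*(1/78523) = 208476425/994179703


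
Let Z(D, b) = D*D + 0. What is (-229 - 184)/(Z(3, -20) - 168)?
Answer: 413/159 ≈ 2.5975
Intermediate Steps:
Z(D, b) = D² (Z(D, b) = D² + 0 = D²)
(-229 - 184)/(Z(3, -20) - 168) = (-229 - 184)/(3² - 168) = -413/(9 - 168) = -413/(-159) = -413*(-1/159) = 413/159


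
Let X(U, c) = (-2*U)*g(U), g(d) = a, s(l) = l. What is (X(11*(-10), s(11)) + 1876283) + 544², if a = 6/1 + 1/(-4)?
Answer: 2173484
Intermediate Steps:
a = 23/4 (a = 6*1 + 1*(-¼) = 6 - ¼ = 23/4 ≈ 5.7500)
g(d) = 23/4
X(U, c) = -23*U/2 (X(U, c) = -2*U*(23/4) = -23*U/2)
(X(11*(-10), s(11)) + 1876283) + 544² = (-253*(-10)/2 + 1876283) + 544² = (-23/2*(-110) + 1876283) + 295936 = (1265 + 1876283) + 295936 = 1877548 + 295936 = 2173484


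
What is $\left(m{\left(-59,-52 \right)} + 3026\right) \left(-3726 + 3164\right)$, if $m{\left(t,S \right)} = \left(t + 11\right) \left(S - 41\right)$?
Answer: $-4209380$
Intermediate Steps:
$m{\left(t,S \right)} = \left(-41 + S\right) \left(11 + t\right)$ ($m{\left(t,S \right)} = \left(11 + t\right) \left(-41 + S\right) = \left(-41 + S\right) \left(11 + t\right)$)
$\left(m{\left(-59,-52 \right)} + 3026\right) \left(-3726 + 3164\right) = \left(\left(-451 - -2419 + 11 \left(-52\right) - -3068\right) + 3026\right) \left(-3726 + 3164\right) = \left(\left(-451 + 2419 - 572 + 3068\right) + 3026\right) \left(-562\right) = \left(4464 + 3026\right) \left(-562\right) = 7490 \left(-562\right) = -4209380$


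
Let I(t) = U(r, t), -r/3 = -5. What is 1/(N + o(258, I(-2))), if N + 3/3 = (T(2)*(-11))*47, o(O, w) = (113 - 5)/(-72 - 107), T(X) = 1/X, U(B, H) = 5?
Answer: -358/93117 ≈ -0.0038446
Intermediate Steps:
r = 15 (r = -3*(-5) = 15)
I(t) = 5
o(O, w) = -108/179 (o(O, w) = 108/(-179) = 108*(-1/179) = -108/179)
N = -519/2 (N = -1 + (-11/2)*47 = -1 + ((½)*(-11))*47 = -1 - 11/2*47 = -1 - 517/2 = -519/2 ≈ -259.50)
1/(N + o(258, I(-2))) = 1/(-519/2 - 108/179) = 1/(-93117/358) = -358/93117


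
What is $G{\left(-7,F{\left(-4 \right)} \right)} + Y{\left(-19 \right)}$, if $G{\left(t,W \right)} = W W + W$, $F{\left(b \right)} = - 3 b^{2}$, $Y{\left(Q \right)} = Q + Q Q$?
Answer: $2598$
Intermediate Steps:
$Y{\left(Q \right)} = Q + Q^{2}$
$G{\left(t,W \right)} = W + W^{2}$ ($G{\left(t,W \right)} = W^{2} + W = W + W^{2}$)
$G{\left(-7,F{\left(-4 \right)} \right)} + Y{\left(-19 \right)} = - 3 \left(-4\right)^{2} \left(1 - 3 \left(-4\right)^{2}\right) - 19 \left(1 - 19\right) = \left(-3\right) 16 \left(1 - 48\right) - -342 = - 48 \left(1 - 48\right) + 342 = \left(-48\right) \left(-47\right) + 342 = 2256 + 342 = 2598$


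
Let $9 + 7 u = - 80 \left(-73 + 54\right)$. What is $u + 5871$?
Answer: $\frac{42608}{7} \approx 6086.9$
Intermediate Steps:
$u = \frac{1511}{7}$ ($u = - \frac{9}{7} + \frac{\left(-80\right) \left(-73 + 54\right)}{7} = - \frac{9}{7} + \frac{\left(-80\right) \left(-19\right)}{7} = - \frac{9}{7} + \frac{1}{7} \cdot 1520 = - \frac{9}{7} + \frac{1520}{7} = \frac{1511}{7} \approx 215.86$)
$u + 5871 = \frac{1511}{7} + 5871 = \frac{42608}{7}$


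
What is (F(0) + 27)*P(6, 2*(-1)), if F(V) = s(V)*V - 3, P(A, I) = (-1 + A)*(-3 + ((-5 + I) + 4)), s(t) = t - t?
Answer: -720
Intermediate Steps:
s(t) = 0
P(A, I) = (-1 + A)*(-4 + I) (P(A, I) = (-1 + A)*(-3 + (-1 + I)) = (-1 + A)*(-4 + I))
F(V) = -3 (F(V) = 0*V - 3 = 0 - 3 = -3)
(F(0) + 27)*P(6, 2*(-1)) = (-3 + 27)*(4 - 2*(-1) - 4*6 + 6*(2*(-1))) = 24*(4 - 1*(-2) - 24 + 6*(-2)) = 24*(4 + 2 - 24 - 12) = 24*(-30) = -720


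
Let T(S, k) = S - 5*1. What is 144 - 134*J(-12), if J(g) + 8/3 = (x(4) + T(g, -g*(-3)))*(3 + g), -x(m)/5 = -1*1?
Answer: -41912/3 ≈ -13971.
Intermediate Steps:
x(m) = 5 (x(m) = -(-5) = -5*(-1) = 5)
T(S, k) = -5 + S (T(S, k) = S - 5 = -5 + S)
J(g) = -8/3 + g*(3 + g) (J(g) = -8/3 + (5 + (-5 + g))*(3 + g) = -8/3 + g*(3 + g))
144 - 134*J(-12) = 144 - 134*(-8/3 + (-12)² + 3*(-12)) = 144 - 134*(-8/3 + 144 - 36) = 144 - 134*316/3 = 144 - 42344/3 = -41912/3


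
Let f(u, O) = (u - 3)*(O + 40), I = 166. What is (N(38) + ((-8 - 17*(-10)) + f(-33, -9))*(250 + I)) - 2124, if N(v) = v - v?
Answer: -398988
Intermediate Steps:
f(u, O) = (-3 + u)*(40 + O)
N(v) = 0
(N(38) + ((-8 - 17*(-10)) + f(-33, -9))*(250 + I)) - 2124 = (0 + ((-8 - 17*(-10)) + (-120 - 3*(-9) + 40*(-33) - 9*(-33)))*(250 + 166)) - 2124 = (0 + ((-8 + 170) + (-120 + 27 - 1320 + 297))*416) - 2124 = (0 + (162 - 1116)*416) - 2124 = (0 - 954*416) - 2124 = (0 - 396864) - 2124 = -396864 - 2124 = -398988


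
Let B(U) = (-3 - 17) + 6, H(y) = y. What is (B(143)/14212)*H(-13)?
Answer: 91/7106 ≈ 0.012806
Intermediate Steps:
B(U) = -14 (B(U) = -20 + 6 = -14)
(B(143)/14212)*H(-13) = -14/14212*(-13) = -14*1/14212*(-13) = -7/7106*(-13) = 91/7106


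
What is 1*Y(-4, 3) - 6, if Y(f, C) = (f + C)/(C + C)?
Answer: -37/6 ≈ -6.1667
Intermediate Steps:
Y(f, C) = (C + f)/(2*C) (Y(f, C) = (C + f)/((2*C)) = (C + f)*(1/(2*C)) = (C + f)/(2*C))
1*Y(-4, 3) - 6 = 1*((½)*(3 - 4)/3) - 6 = 1*((½)*(⅓)*(-1)) - 6 = 1*(-⅙) - 6 = -⅙ - 6 = -37/6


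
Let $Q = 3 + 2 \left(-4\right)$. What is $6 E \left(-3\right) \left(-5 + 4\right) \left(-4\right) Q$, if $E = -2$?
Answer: $-720$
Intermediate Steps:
$Q = -5$ ($Q = 3 - 8 = -5$)
$6 E \left(-3\right) \left(-5 + 4\right) \left(-4\right) Q = 6 \left(-2\right) \left(-3\right) \left(-5 + 4\right) \left(-4\right) \left(-5\right) = \left(-12\right) \left(-3\right) \left(\left(-1\right) \left(-4\right)\right) \left(-5\right) = 36 \cdot 4 \left(-5\right) = 144 \left(-5\right) = -720$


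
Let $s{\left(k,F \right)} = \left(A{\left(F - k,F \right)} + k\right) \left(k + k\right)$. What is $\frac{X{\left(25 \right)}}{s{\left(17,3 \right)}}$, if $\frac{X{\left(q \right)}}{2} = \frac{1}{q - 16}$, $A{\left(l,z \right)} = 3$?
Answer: $\frac{1}{3060} \approx 0.0003268$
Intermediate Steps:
$s{\left(k,F \right)} = 2 k \left(3 + k\right)$ ($s{\left(k,F \right)} = \left(3 + k\right) \left(k + k\right) = \left(3 + k\right) 2 k = 2 k \left(3 + k\right)$)
$X{\left(q \right)} = \frac{2}{-16 + q}$ ($X{\left(q \right)} = \frac{2}{q - 16} = \frac{2}{-16 + q}$)
$\frac{X{\left(25 \right)}}{s{\left(17,3 \right)}} = \frac{2 \frac{1}{-16 + 25}}{2 \cdot 17 \left(3 + 17\right)} = \frac{2 \cdot \frac{1}{9}}{2 \cdot 17 \cdot 20} = \frac{2 \cdot \frac{1}{9}}{680} = \frac{2}{9} \cdot \frac{1}{680} = \frac{1}{3060}$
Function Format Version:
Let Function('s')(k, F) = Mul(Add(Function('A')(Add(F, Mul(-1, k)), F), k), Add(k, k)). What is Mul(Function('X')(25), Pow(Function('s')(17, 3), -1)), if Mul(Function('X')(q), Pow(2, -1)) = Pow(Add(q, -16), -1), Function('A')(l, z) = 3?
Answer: Rational(1, 3060) ≈ 0.00032680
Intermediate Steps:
Function('s')(k, F) = Mul(2, k, Add(3, k)) (Function('s')(k, F) = Mul(Add(3, k), Add(k, k)) = Mul(Add(3, k), Mul(2, k)) = Mul(2, k, Add(3, k)))
Function('X')(q) = Mul(2, Pow(Add(-16, q), -1)) (Function('X')(q) = Mul(2, Pow(Add(q, -16), -1)) = Mul(2, Pow(Add(-16, q), -1)))
Mul(Function('X')(25), Pow(Function('s')(17, 3), -1)) = Mul(Mul(2, Pow(Add(-16, 25), -1)), Pow(Mul(2, 17, Add(3, 17)), -1)) = Mul(Mul(2, Pow(9, -1)), Pow(Mul(2, 17, 20), -1)) = Mul(Mul(2, Rational(1, 9)), Pow(680, -1)) = Mul(Rational(2, 9), Rational(1, 680)) = Rational(1, 3060)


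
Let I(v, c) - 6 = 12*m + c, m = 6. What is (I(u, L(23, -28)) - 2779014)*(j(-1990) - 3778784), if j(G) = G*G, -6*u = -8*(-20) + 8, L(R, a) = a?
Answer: -503870636624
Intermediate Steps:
u = -28 (u = -(-8*(-20) + 8)/6 = -(160 + 8)/6 = -1/6*168 = -28)
I(v, c) = 78 + c (I(v, c) = 6 + (12*6 + c) = 6 + (72 + c) = 78 + c)
j(G) = G**2
(I(u, L(23, -28)) - 2779014)*(j(-1990) - 3778784) = ((78 - 28) - 2779014)*((-1990)**2 - 3778784) = (50 - 2779014)*(3960100 - 3778784) = -2778964*181316 = -503870636624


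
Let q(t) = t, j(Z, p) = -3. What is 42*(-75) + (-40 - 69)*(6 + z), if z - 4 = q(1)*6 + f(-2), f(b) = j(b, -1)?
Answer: -4567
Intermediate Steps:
f(b) = -3
z = 7 (z = 4 + (1*6 - 3) = 4 + (6 - 3) = 4 + 3 = 7)
42*(-75) + (-40 - 69)*(6 + z) = 42*(-75) + (-40 - 69)*(6 + 7) = -3150 - 109*13 = -3150 - 1417 = -4567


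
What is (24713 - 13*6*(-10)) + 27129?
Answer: 52622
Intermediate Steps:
(24713 - 13*6*(-10)) + 27129 = (24713 - 78*(-10)) + 27129 = (24713 + 780) + 27129 = 25493 + 27129 = 52622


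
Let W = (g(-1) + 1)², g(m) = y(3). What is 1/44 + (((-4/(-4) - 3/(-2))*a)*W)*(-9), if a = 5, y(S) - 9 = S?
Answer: -836549/44 ≈ -19012.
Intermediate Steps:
y(S) = 9 + S
g(m) = 12 (g(m) = 9 + 3 = 12)
W = 169 (W = (12 + 1)² = 13² = 169)
1/44 + (((-4/(-4) - 3/(-2))*a)*W)*(-9) = 1/44 + (((-4/(-4) - 3/(-2))*5)*169)*(-9) = 1/44 + (((-4*(-¼) - 3*(-½))*5)*169)*(-9) = 1/44 + (((1 + 3/2)*5)*169)*(-9) = 1/44 + (((5/2)*5)*169)*(-9) = 1/44 + ((25/2)*169)*(-9) = 1/44 + (4225/2)*(-9) = 1/44 - 38025/2 = -836549/44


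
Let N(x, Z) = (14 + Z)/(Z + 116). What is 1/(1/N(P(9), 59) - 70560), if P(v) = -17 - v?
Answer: -73/5150705 ≈ -1.4173e-5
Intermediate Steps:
N(x, Z) = (14 + Z)/(116 + Z)
1/(1/N(P(9), 59) - 70560) = 1/(1/((14 + 59)/(116 + 59)) - 70560) = 1/(1/(73/175) - 70560) = 1/(175/73 - 70560) = 1/(-5150705/73) = -73/5150705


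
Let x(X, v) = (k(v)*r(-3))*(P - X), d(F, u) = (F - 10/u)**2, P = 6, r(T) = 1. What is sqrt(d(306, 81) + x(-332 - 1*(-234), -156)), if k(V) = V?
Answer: 4*sqrt(31712782)/81 ≈ 278.09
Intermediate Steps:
x(X, v) = v*(6 - X) (x(X, v) = (v*1)*(6 - X) = v*(6 - X))
sqrt(d(306, 81) + x(-332 - 1*(-234), -156)) = sqrt((-10 + 306*81)**2/81**2 - 156*(6 - (-332 - 1*(-234)))) = sqrt((-10 + 24786)**2/6561 - 156*(6 - (-332 + 234))) = sqrt((1/6561)*24776**2 - 156*(6 - 1*(-98))) = sqrt((1/6561)*613850176 - 156*(6 + 98)) = sqrt(613850176/6561 - 156*104) = sqrt(613850176/6561 - 16224) = sqrt(507404512/6561) = 4*sqrt(31712782)/81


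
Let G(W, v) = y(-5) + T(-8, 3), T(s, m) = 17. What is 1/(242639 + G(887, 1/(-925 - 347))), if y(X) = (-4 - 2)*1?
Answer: 1/242650 ≈ 4.1212e-6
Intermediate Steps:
y(X) = -6 (y(X) = -6*1 = -6)
G(W, v) = 11 (G(W, v) = -6 + 17 = 11)
1/(242639 + G(887, 1/(-925 - 347))) = 1/(242639 + 11) = 1/242650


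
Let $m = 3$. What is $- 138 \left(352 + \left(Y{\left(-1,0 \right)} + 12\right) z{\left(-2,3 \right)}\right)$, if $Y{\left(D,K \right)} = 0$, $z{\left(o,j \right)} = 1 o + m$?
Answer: $-50232$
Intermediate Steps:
$z{\left(o,j \right)} = 3 + o$ ($z{\left(o,j \right)} = 1 o + 3 = o + 3 = 3 + o$)
$- 138 \left(352 + \left(Y{\left(-1,0 \right)} + 12\right) z{\left(-2,3 \right)}\right) = - 138 \left(352 + \left(0 + 12\right) \left(3 - 2\right)\right) = - 138 \left(352 + 12 \cdot 1\right) = - 138 \left(352 + 12\right) = \left(-138\right) 364 = -50232$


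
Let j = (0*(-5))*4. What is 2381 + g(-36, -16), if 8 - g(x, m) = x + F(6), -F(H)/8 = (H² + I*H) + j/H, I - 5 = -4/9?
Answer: 8795/3 ≈ 2931.7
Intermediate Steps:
j = 0 (j = 0*4 = 0)
I = 41/9 (I = 5 - 4/9 = 41/9 ≈ 4.5556)
F(H) = -8*H² - 328*H/9 (F(H) = -8*((H² + 41*H/9) + 0/H) = -8*((H² + 41*H/9) + 0) = -8*(H² + 41*H/9) = -8*H² - 328*H/9)
g(x, m) = 1544/3 - x (g(x, m) = 8 - (x - 8/9*6*(41 + 9*6)) = 8 - (x - 8/9*6*(41 + 54)) = 8 - (x - 8/9*6*95) = 8 - (x - 1520/3) = 8 - (-1520/3 + x) = 8 + (1520/3 - x) = 1544/3 - x)
2381 + g(-36, -16) = 2381 + (1544/3 - 1*(-36)) = 2381 + (1544/3 + 36) = 2381 + 1652/3 = 8795/3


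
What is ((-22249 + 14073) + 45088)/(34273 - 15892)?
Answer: 12304/6127 ≈ 2.0082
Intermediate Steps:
((-22249 + 14073) + 45088)/(34273 - 15892) = (-8176 + 45088)/18381 = 36912*(1/18381) = 12304/6127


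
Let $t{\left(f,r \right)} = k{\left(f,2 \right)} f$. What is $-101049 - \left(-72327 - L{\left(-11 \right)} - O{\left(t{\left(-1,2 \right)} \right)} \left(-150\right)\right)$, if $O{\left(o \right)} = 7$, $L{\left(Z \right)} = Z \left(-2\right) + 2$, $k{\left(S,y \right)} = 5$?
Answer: $-29748$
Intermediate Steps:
$t{\left(f,r \right)} = 5 f$
$L{\left(Z \right)} = 2 - 2 Z$ ($L{\left(Z \right)} = - 2 Z + 2 = 2 - 2 Z$)
$-101049 - \left(-72327 - L{\left(-11 \right)} - O{\left(t{\left(-1,2 \right)} \right)} \left(-150\right)\right) = -101049 + \left(\left(\left(7 \left(-150\right) + \left(2 - -22\right)\right) - 69410\right) + 141737\right) = -101049 + \left(\left(\left(-1050 + \left(2 + 22\right)\right) - 69410\right) + 141737\right) = -101049 + \left(\left(\left(-1050 + 24\right) - 69410\right) + 141737\right) = -101049 + \left(\left(-1026 - 69410\right) + 141737\right) = -101049 + \left(-70436 + 141737\right) = -101049 + 71301 = -29748$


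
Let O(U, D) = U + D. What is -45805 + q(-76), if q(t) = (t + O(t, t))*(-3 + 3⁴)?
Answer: -63589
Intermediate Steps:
O(U, D) = D + U
q(t) = 234*t (q(t) = (t + (t + t))*(-3 + 3⁴) = (t + 2*t)*(-3 + 81) = (3*t)*78 = 234*t)
-45805 + q(-76) = -45805 + 234*(-76) = -45805 - 17784 = -63589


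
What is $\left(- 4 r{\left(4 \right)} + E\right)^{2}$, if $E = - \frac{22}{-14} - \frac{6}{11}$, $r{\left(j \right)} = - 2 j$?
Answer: $\frac{6466849}{5929} \approx 1090.7$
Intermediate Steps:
$E = \frac{79}{77}$ ($E = \left(-22\right) \left(- \frac{1}{14}\right) - \frac{6}{11} = \frac{11}{7} - \frac{6}{11} = \frac{79}{77} \approx 1.026$)
$\left(- 4 r{\left(4 \right)} + E\right)^{2} = \left(- 4 \left(\left(-2\right) 4\right) + \frac{79}{77}\right)^{2} = \left(\left(-4\right) \left(-8\right) + \frac{79}{77}\right)^{2} = \left(32 + \frac{79}{77}\right)^{2} = \left(\frac{2543}{77}\right)^{2} = \frac{6466849}{5929}$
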